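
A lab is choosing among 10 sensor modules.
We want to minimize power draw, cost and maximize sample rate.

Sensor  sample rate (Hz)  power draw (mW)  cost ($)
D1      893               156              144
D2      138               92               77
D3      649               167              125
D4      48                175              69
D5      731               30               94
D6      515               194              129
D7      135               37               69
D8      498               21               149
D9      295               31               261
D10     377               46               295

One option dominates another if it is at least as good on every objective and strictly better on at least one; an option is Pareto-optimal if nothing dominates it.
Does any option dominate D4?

Yes

D7 vs D4: sample rate 135≥48, power draw 37≤175, cost 69≤69 — D7 is at least as good on every objective and strictly better on at least one, so D7 dominates D4.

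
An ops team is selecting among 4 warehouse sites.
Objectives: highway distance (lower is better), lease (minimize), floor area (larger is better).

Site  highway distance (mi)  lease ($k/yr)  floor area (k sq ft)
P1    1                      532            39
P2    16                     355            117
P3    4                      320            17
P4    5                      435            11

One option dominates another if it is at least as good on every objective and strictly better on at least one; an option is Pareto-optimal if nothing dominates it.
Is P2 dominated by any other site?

P1: worse on lease (532 vs 355).
P3: worse on floor area (17 vs 117).
P4: worse on lease (435 vs 355).
No option is at least as good as P2 on every objective and strictly better on one.

No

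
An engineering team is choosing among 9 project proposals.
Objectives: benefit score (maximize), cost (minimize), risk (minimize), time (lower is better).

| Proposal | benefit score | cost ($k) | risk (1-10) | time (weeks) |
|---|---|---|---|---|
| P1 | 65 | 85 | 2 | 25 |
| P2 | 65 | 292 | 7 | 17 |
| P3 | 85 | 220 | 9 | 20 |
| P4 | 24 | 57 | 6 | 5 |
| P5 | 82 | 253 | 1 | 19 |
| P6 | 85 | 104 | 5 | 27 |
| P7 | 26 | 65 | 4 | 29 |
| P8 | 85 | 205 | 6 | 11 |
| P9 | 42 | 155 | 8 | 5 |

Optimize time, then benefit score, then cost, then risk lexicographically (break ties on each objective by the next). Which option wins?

First minimize time: best is 5, kept {P4, P9}.
Then maximize benefit score: best is 42, kept {P9}.

P9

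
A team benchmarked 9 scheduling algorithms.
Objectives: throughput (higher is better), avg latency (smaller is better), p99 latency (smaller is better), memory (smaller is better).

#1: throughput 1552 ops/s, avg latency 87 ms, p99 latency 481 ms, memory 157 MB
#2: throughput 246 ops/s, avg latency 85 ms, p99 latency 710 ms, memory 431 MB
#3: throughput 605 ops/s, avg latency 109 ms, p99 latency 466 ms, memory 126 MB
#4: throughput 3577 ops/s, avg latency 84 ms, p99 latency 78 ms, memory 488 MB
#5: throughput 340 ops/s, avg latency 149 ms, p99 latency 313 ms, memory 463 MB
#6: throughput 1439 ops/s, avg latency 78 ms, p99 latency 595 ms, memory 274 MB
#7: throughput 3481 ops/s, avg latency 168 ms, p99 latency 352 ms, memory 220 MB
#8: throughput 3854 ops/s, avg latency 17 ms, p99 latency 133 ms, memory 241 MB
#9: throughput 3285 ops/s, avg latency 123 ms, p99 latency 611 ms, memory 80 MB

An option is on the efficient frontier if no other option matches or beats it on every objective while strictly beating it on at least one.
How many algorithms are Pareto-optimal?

#1: not dominated.
#2: dominated by #6 (throughput 1439≥246, avg latency 78≤85, p99 latency 595≤710, memory 274≤431).
#3: not dominated.
#4: not dominated (best p99 latency).
#5: dominated by #8 (throughput 3854≥340, avg latency 17≤149, p99 latency 133≤313, memory 241≤463).
#6: dominated by #8 (throughput 3854≥1439, avg latency 17≤78, p99 latency 133≤595, memory 241≤274).
#7: not dominated.
#8: not dominated (best throughput).
#9: not dominated (best memory).
Pareto-optimal: #1, #3, #4, #7, #8, #9 → 6.

6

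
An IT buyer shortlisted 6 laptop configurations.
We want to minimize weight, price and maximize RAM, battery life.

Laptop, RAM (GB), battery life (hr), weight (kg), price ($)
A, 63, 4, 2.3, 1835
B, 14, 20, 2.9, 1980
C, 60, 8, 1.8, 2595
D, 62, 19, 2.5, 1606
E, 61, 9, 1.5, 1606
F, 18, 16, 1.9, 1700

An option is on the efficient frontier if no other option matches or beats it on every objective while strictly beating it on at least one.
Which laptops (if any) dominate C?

E

E: RAM 61≥60, battery life 9≥8, weight 1.5≤1.8, price 1606≤2595 — dominates C.
Others (A, B, D, F) are each worse than C on at least one objective.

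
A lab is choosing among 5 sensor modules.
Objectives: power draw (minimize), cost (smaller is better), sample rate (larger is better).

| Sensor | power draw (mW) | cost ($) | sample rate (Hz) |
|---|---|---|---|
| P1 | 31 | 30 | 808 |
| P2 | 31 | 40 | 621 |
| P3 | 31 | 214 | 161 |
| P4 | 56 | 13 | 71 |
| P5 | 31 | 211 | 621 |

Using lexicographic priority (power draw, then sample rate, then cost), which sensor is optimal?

P1

First minimize power draw: best is 31, kept {P1, P2, P3, P5}.
Then maximize sample rate: best is 808, kept {P1}.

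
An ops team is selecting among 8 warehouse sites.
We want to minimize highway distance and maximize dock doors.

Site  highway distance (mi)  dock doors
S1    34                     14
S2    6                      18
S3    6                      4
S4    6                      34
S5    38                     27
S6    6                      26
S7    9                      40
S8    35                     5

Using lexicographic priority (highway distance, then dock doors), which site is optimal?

S4

First minimize highway distance: best is 6, kept {S2, S3, S4, S6}.
Then maximize dock doors: best is 34, kept {S4}.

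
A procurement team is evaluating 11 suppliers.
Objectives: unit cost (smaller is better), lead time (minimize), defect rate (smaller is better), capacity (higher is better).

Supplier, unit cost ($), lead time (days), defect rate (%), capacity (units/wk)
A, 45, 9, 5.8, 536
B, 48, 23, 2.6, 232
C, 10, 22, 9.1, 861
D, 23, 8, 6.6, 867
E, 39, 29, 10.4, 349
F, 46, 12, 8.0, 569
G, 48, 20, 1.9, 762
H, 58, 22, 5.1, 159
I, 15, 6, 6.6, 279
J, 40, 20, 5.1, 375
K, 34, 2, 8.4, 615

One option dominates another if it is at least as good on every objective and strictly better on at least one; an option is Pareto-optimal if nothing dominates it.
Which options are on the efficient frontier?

A: not dominated.
B: dominated by G (unit cost 48≤48, lead time 20≤23, defect rate 1.9≤2.6, capacity 762≥232).
C: not dominated (best unit cost).
D: not dominated (best capacity).
E: dominated by C (unit cost 10≤39, lead time 22≤29, defect rate 9.1≤10.4, capacity 861≥349).
F: dominated by D (unit cost 23≤46, lead time 8≤12, defect rate 6.6≤8.0, capacity 867≥569).
G: not dominated (best defect rate).
H: dominated by G (unit cost 48≤58, lead time 20≤22, defect rate 1.9≤5.1, capacity 762≥159).
I: not dominated.
J: not dominated.
K: not dominated (best lead time).

A, C, D, G, I, J, K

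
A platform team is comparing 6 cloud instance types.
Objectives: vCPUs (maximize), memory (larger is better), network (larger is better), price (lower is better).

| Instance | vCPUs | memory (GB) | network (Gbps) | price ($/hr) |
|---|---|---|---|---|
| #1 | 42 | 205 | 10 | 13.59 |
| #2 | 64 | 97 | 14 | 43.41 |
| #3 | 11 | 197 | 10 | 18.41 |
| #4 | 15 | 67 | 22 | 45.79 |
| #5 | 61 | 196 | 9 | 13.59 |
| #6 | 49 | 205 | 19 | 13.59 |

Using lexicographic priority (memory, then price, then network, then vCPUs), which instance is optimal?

#6

First maximize memory: best is 205, kept {#1, #6}.
Then minimize price: best is 13.59, kept {#1, #6}.
Then maximize network: best is 19, kept {#6}.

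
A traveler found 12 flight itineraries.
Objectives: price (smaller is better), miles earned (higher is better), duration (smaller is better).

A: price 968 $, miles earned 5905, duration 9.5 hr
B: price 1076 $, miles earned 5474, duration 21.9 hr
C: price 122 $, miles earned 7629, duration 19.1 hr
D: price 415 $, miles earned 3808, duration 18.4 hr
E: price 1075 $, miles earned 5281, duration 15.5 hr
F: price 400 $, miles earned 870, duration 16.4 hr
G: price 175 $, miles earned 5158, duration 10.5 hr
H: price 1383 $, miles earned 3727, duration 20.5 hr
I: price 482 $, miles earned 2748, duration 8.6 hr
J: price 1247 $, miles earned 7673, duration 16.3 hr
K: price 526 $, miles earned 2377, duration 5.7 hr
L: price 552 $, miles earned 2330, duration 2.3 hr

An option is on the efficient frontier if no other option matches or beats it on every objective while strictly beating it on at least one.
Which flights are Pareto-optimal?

A: not dominated.
B: dominated by A (price 968≤1076, miles earned 5905≥5474, duration 9.5≤21.9).
C: not dominated (best price).
D: dominated by G (price 175≤415, miles earned 5158≥3808, duration 10.5≤18.4).
E: dominated by A (price 968≤1075, miles earned 5905≥5281, duration 9.5≤15.5).
F: dominated by G (price 175≤400, miles earned 5158≥870, duration 10.5≤16.4).
G: not dominated.
H: dominated by A (price 968≤1383, miles earned 5905≥3727, duration 9.5≤20.5).
I: not dominated.
J: not dominated (best miles earned).
K: not dominated.
L: not dominated (best duration).

A, C, G, I, J, K, L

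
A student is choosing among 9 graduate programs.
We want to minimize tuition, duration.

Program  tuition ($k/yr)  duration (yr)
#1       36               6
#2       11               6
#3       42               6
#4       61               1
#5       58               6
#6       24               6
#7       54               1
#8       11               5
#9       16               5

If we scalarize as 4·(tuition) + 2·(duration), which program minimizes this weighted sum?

#1: 4·36 + 2·6 = 156
#2: 4·11 + 2·6 = 56
#3: 4·42 + 2·6 = 180
#4: 4·61 + 2·1 = 246
#5: 4·58 + 2·6 = 244
#6: 4·24 + 2·6 = 108
#7: 4·54 + 2·1 = 218
#8: 4·11 + 2·5 = 54
#9: 4·16 + 2·5 = 74
Lowest: #8 at 54.

#8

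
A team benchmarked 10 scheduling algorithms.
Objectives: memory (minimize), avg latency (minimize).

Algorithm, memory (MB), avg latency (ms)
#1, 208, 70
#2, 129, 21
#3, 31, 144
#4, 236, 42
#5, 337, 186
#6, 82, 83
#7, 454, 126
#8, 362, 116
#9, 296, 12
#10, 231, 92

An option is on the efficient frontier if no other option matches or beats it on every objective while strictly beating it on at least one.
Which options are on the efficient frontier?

#1: dominated by #2 (memory 129≤208, avg latency 21≤70).
#2: not dominated.
#3: not dominated (best memory).
#4: dominated by #2 (memory 129≤236, avg latency 21≤42).
#5: dominated by #1 (memory 208≤337, avg latency 70≤186).
#6: not dominated.
#7: dominated by #1 (memory 208≤454, avg latency 70≤126).
#8: dominated by #1 (memory 208≤362, avg latency 70≤116).
#9: not dominated (best avg latency).
#10: dominated by #1 (memory 208≤231, avg latency 70≤92).

#2, #3, #6, #9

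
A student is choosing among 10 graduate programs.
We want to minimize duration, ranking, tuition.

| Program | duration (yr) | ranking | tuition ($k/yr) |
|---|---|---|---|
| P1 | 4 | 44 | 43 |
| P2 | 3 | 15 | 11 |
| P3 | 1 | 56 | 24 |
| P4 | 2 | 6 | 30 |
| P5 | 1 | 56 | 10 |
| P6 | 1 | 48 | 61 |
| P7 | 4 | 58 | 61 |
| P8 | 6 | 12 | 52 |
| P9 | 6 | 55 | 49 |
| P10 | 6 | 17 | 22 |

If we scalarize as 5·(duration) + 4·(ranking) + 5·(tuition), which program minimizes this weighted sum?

P1: 5·4 + 4·44 + 5·43 = 411
P2: 5·3 + 4·15 + 5·11 = 130
P3: 5·1 + 4·56 + 5·24 = 349
P4: 5·2 + 4·6 + 5·30 = 184
P5: 5·1 + 4·56 + 5·10 = 279
P6: 5·1 + 4·48 + 5·61 = 502
P7: 5·4 + 4·58 + 5·61 = 557
P8: 5·6 + 4·12 + 5·52 = 338
P9: 5·6 + 4·55 + 5·49 = 495
P10: 5·6 + 4·17 + 5·22 = 208
Lowest: P2 at 130.

P2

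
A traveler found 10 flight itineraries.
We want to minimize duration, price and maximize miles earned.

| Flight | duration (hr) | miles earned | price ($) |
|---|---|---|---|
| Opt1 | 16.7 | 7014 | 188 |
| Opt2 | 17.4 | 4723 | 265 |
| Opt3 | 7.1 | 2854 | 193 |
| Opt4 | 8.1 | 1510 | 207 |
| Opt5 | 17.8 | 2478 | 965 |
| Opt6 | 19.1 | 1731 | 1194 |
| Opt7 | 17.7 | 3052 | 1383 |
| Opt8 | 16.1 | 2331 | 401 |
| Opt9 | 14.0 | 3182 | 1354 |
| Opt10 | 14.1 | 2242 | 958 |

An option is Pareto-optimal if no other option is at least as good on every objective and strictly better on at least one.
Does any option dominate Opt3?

No

Opt1: worse on duration (16.7 vs 7.1).
Opt2: worse on duration (17.4 vs 7.1).
Opt4: worse on duration (8.1 vs 7.1).
Opt5: worse on duration (17.8 vs 7.1).
Opt6: worse on duration (19.1 vs 7.1).
Opt7: worse on duration (17.7 vs 7.1).
Opt8: worse on duration (16.1 vs 7.1).
Opt9: worse on duration (14.0 vs 7.1).
Opt10: worse on duration (14.1 vs 7.1).
No option is at least as good as Opt3 on every objective and strictly better on one.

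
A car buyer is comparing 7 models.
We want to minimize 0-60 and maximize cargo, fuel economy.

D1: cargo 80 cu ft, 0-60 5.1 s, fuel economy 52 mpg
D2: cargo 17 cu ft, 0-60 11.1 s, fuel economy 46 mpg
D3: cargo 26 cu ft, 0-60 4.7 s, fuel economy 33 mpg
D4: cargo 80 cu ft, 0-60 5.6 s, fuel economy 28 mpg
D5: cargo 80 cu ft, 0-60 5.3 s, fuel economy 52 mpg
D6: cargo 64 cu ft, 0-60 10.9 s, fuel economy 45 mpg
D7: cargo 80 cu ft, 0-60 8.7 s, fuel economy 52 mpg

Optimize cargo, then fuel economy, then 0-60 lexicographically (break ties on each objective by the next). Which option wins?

D1

First maximize cargo: best is 80, kept {D1, D4, D5, D7}.
Then maximize fuel economy: best is 52, kept {D1, D5, D7}.
Then minimize 0-60: best is 5.1, kept {D1}.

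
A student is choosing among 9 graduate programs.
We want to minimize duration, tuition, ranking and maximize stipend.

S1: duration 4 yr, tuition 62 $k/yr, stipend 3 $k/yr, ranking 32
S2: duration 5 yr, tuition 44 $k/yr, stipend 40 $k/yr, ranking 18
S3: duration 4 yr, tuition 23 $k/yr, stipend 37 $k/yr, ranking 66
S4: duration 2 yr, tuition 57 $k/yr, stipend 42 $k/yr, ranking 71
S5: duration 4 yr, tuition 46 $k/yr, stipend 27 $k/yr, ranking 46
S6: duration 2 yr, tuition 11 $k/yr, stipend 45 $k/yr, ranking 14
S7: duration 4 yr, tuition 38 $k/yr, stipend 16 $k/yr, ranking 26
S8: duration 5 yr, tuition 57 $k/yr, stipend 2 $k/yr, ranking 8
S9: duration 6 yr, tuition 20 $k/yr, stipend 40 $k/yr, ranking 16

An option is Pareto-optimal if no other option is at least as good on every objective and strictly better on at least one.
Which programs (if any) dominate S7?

S6: duration 2≤4, tuition 11≤38, stipend 45≥16, ranking 14≤26 — dominates S7.
Others (S1, S2, S3, S4, S5, S8, S9) are each worse than S7 on at least one objective.

S6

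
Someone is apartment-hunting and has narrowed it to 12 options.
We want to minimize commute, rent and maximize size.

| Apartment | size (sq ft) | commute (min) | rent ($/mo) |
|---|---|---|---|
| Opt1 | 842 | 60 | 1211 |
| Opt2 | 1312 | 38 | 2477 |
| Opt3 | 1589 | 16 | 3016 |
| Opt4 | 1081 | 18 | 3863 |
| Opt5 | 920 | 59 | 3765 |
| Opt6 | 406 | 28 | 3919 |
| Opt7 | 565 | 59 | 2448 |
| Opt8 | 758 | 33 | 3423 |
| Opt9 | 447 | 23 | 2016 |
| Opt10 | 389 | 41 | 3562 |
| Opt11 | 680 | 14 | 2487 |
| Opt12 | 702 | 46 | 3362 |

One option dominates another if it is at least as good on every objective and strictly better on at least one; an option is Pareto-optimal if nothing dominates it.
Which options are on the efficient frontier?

Opt1: not dominated (best rent).
Opt2: not dominated.
Opt3: not dominated (best size).
Opt4: dominated by Opt3 (size 1589≥1081, commute 16≤18, rent 3016≤3863).
Opt5: dominated by Opt2 (size 1312≥920, commute 38≤59, rent 2477≤3765).
Opt6: dominated by Opt3 (size 1589≥406, commute 16≤28, rent 3016≤3919).
Opt7: not dominated.
Opt8: dominated by Opt3 (size 1589≥758, commute 16≤33, rent 3016≤3423).
Opt9: not dominated.
Opt10: dominated by Opt2 (size 1312≥389, commute 38≤41, rent 2477≤3562).
Opt11: not dominated (best commute).
Opt12: dominated by Opt2 (size 1312≥702, commute 38≤46, rent 2477≤3362).

Opt1, Opt2, Opt3, Opt7, Opt9, Opt11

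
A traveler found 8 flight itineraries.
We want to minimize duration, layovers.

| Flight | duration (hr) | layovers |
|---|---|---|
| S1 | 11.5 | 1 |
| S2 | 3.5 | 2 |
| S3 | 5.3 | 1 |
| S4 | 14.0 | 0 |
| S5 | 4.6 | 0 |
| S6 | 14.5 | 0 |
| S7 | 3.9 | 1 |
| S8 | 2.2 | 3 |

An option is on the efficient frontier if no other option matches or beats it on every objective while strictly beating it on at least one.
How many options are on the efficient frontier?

S1: dominated by S3 (duration 5.3≤11.5, layovers 1≤1).
S2: not dominated.
S3: dominated by S5 (duration 4.6≤5.3, layovers 0≤1).
S4: dominated by S5 (duration 4.6≤14.0, layovers 0≤0).
S5: not dominated.
S6: dominated by S4 (duration 14.0≤14.5, layovers 0≤0).
S7: not dominated.
S8: not dominated (best duration).
Pareto-optimal: S2, S5, S7, S8 → 4.

4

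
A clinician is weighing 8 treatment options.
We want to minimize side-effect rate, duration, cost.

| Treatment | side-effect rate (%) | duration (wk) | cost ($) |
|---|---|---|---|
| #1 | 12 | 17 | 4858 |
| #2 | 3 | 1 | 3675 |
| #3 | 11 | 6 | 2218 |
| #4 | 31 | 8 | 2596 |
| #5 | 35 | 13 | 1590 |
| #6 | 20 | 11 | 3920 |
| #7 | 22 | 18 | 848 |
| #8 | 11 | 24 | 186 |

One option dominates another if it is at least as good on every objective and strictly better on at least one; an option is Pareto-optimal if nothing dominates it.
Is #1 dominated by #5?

#5 vs #1: #5 is worse on side-effect rate (35 vs 12), so it does not dominate #1.

No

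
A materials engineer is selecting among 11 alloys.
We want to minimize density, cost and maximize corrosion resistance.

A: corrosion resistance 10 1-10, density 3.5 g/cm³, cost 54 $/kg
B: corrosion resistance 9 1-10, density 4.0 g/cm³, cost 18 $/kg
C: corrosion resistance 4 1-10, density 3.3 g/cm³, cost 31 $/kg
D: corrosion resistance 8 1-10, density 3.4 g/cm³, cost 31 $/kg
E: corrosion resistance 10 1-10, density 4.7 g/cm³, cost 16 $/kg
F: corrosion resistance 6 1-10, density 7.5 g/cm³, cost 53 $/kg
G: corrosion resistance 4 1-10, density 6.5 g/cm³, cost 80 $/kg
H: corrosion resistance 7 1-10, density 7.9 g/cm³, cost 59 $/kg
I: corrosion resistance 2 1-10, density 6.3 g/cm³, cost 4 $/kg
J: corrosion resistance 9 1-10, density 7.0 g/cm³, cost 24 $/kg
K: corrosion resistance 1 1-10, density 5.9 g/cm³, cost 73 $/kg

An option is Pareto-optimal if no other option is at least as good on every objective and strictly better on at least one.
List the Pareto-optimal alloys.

A, B, C, D, E, I

A: not dominated.
B: not dominated.
C: not dominated (best density).
D: not dominated.
E: not dominated.
F: dominated by B (corrosion resistance 9≥6, density 4.0≤7.5, cost 18≤53).
G: dominated by A (corrosion resistance 10≥4, density 3.5≤6.5, cost 54≤80).
H: dominated by A (corrosion resistance 10≥7, density 3.5≤7.9, cost 54≤59).
I: not dominated (best cost).
J: dominated by B (corrosion resistance 9≥9, density 4.0≤7.0, cost 18≤24).
K: dominated by A (corrosion resistance 10≥1, density 3.5≤5.9, cost 54≤73).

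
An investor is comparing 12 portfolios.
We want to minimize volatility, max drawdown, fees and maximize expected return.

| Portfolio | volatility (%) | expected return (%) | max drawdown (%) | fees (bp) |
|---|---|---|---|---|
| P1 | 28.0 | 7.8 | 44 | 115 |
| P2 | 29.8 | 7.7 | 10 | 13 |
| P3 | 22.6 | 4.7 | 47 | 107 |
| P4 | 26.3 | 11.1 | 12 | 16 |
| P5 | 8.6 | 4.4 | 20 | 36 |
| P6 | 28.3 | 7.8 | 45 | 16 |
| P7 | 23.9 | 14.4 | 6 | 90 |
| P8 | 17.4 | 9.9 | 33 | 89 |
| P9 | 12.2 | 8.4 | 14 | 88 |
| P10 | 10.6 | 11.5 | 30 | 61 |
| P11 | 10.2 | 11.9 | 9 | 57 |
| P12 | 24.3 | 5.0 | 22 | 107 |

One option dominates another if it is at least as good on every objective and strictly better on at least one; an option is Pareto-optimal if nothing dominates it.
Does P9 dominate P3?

P9 vs P3: volatility 12.2≤22.6, expected return 8.4≥4.7, max drawdown 14≤47, fees 88≤107 — P9 is at least as good on every objective with at least one strict improvement.

Yes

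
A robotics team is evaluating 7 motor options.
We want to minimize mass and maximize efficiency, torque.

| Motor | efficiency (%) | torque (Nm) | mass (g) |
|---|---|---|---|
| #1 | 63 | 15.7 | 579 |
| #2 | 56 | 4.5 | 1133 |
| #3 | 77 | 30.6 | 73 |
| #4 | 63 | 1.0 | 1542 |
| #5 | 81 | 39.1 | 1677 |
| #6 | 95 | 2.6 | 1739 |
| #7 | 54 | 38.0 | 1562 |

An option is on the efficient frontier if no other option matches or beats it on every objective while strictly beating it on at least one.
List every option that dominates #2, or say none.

#1: efficiency 63≥56, torque 15.7≥4.5, mass 579≤1133 — dominates #2.
#3: efficiency 77≥56, torque 30.6≥4.5, mass 73≤1133 — dominates #2.
Others (#4, #5, #6, #7) are each worse than #2 on at least one objective.

#1, #3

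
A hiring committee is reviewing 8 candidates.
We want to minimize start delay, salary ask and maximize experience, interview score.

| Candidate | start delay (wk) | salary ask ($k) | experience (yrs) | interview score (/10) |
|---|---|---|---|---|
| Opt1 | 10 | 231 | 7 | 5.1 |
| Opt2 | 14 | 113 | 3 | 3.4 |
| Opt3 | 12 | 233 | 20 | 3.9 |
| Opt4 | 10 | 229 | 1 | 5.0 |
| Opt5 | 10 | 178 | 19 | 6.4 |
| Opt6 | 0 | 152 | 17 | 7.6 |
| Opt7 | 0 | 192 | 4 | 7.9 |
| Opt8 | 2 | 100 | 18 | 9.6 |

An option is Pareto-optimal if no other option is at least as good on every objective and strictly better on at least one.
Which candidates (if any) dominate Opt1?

Opt5, Opt6, Opt8

Opt5: start delay 10≤10, salary ask 178≤231, experience 19≥7, interview score 6.4≥5.1 — dominates Opt1.
Opt6: start delay 0≤10, salary ask 152≤231, experience 17≥7, interview score 7.6≥5.1 — dominates Opt1.
Opt8: start delay 2≤10, salary ask 100≤231, experience 18≥7, interview score 9.6≥5.1 — dominates Opt1.
Others (Opt2, Opt3, Opt4, Opt7) are each worse than Opt1 on at least one objective.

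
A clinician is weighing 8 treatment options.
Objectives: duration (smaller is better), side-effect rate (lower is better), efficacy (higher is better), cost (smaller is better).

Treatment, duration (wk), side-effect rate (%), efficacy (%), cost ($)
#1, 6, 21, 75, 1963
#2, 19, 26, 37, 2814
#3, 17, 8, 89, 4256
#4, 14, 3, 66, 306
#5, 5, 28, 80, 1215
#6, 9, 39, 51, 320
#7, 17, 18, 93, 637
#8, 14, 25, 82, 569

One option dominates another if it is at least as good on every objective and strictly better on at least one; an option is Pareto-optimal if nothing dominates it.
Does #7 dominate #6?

#7 vs #6: #7 is worse on duration (17 vs 9), so it does not dominate #6.

No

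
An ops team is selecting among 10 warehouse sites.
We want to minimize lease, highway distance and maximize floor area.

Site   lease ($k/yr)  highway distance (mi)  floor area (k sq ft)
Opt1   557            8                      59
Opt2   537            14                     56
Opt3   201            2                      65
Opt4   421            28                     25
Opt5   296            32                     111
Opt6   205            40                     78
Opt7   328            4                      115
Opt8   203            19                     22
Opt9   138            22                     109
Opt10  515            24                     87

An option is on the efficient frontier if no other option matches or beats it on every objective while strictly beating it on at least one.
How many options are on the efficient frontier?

Opt1: dominated by Opt3 (lease 201≤557, highway distance 2≤8, floor area 65≥59).
Opt2: dominated by Opt3 (lease 201≤537, highway distance 2≤14, floor area 65≥56).
Opt3: not dominated (best highway distance).
Opt4: dominated by Opt3 (lease 201≤421, highway distance 2≤28, floor area 65≥25).
Opt5: not dominated.
Opt6: dominated by Opt9 (lease 138≤205, highway distance 22≤40, floor area 109≥78).
Opt7: not dominated (best floor area).
Opt8: dominated by Opt3 (lease 201≤203, highway distance 2≤19, floor area 65≥22).
Opt9: not dominated (best lease).
Opt10: dominated by Opt7 (lease 328≤515, highway distance 4≤24, floor area 115≥87).
Pareto-optimal: Opt3, Opt5, Opt7, Opt9 → 4.

4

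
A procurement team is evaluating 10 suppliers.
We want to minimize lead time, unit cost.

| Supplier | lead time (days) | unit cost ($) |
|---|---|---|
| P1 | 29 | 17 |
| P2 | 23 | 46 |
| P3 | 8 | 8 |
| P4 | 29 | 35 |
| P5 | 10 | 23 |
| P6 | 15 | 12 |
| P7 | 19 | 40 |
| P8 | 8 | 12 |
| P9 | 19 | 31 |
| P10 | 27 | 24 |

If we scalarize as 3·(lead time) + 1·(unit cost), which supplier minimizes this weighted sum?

P1: 3·29 + 1·17 = 104
P2: 3·23 + 1·46 = 115
P3: 3·8 + 1·8 = 32
P4: 3·29 + 1·35 = 122
P5: 3·10 + 1·23 = 53
P6: 3·15 + 1·12 = 57
P7: 3·19 + 1·40 = 97
P8: 3·8 + 1·12 = 36
P9: 3·19 + 1·31 = 88
P10: 3·27 + 1·24 = 105
Lowest: P3 at 32.

P3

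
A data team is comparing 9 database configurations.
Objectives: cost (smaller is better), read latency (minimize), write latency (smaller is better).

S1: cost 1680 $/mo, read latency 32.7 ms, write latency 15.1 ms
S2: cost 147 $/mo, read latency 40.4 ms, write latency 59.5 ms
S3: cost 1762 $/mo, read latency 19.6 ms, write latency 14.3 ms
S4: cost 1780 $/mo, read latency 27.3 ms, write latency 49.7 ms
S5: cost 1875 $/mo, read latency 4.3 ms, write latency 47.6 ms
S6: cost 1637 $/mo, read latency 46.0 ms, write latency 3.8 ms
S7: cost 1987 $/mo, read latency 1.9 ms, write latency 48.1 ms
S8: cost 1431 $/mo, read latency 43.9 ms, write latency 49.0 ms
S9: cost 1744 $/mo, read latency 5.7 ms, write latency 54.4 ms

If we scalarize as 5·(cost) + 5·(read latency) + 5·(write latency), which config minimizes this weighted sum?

S2

S1: 5·1680 + 5·32.7 + 5·15.1 = 8639.0
S2: 5·147 + 5·40.4 + 5·59.5 = 1234.5
S3: 5·1762 + 5·19.6 + 5·14.3 = 8979.5
S4: 5·1780 + 5·27.3 + 5·49.7 = 9285.0
S5: 5·1875 + 5·4.3 + 5·47.6 = 9634.5
S6: 5·1637 + 5·46.0 + 5·3.8 = 8434.0
S7: 5·1987 + 5·1.9 + 5·48.1 = 10185.0
S8: 5·1431 + 5·43.9 + 5·49.0 = 7619.5
S9: 5·1744 + 5·5.7 + 5·54.4 = 9020.5
Lowest: S2 at 1234.5.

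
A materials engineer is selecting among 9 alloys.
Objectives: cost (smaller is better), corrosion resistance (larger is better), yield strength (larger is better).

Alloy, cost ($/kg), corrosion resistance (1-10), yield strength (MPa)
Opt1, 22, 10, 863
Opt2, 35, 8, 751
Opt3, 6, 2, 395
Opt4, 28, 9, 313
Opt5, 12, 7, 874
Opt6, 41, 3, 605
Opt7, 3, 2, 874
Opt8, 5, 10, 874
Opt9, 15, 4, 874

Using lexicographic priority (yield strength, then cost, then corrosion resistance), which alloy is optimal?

First maximize yield strength: best is 874, kept {Opt5, Opt7, Opt8, Opt9}.
Then minimize cost: best is 3, kept {Opt7}.

Opt7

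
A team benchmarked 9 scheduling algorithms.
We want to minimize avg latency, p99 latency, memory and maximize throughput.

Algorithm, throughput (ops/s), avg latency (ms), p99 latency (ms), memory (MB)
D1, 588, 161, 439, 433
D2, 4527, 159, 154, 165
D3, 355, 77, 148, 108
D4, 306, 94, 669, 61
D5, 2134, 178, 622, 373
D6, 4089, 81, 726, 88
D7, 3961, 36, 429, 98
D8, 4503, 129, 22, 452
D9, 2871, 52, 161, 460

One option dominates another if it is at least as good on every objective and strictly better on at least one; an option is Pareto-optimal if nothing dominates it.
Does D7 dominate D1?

D7 vs D1: throughput 3961≥588, avg latency 36≤161, p99 latency 429≤439, memory 98≤433 — D7 is at least as good on every objective with at least one strict improvement.

Yes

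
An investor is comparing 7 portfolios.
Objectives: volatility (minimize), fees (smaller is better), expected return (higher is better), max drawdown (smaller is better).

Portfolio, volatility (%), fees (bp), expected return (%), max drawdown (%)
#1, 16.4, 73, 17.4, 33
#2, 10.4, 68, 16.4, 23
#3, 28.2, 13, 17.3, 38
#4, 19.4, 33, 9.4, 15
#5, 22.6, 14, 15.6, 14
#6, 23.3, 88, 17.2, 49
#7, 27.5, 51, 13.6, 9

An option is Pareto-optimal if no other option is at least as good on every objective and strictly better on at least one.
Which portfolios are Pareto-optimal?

#1: not dominated (best expected return).
#2: not dominated (best volatility).
#3: not dominated (best fees).
#4: not dominated.
#5: not dominated.
#6: dominated by #1 (volatility 16.4≤23.3, fees 73≤88, expected return 17.4≥17.2, max drawdown 33≤49).
#7: not dominated (best max drawdown).

#1, #2, #3, #4, #5, #7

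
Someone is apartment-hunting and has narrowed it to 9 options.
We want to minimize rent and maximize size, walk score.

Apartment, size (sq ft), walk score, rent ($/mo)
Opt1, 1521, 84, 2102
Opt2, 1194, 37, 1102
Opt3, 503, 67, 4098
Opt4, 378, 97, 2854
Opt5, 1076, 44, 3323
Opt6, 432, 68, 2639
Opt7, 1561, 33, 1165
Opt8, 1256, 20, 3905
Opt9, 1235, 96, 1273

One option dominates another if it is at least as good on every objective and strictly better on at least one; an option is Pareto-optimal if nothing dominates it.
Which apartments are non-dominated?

Opt1: not dominated.
Opt2: not dominated (best rent).
Opt3: dominated by Opt1 (size 1521≥503, walk score 84≥67, rent 2102≤4098).
Opt4: not dominated (best walk score).
Opt5: dominated by Opt1 (size 1521≥1076, walk score 84≥44, rent 2102≤3323).
Opt6: dominated by Opt1 (size 1521≥432, walk score 84≥68, rent 2102≤2639).
Opt7: not dominated (best size).
Opt8: dominated by Opt1 (size 1521≥1256, walk score 84≥20, rent 2102≤3905).
Opt9: not dominated.

Opt1, Opt2, Opt4, Opt7, Opt9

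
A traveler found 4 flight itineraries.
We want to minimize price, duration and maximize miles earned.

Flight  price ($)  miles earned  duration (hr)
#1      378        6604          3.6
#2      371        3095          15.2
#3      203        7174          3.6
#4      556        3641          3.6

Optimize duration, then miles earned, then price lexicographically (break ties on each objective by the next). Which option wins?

First minimize duration: best is 3.6, kept {#1, #3, #4}.
Then maximize miles earned: best is 7174, kept {#3}.

#3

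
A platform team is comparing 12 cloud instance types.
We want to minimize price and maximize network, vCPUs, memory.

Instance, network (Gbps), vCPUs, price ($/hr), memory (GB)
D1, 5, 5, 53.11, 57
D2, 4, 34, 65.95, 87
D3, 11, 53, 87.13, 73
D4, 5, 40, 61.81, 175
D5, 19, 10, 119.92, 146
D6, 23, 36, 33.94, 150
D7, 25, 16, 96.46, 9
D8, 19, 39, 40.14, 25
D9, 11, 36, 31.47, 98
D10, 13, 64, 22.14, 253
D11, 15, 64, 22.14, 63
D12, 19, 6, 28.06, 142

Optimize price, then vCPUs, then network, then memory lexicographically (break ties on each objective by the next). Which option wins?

First minimize price: best is 22.14, kept {D10, D11}.
Then maximize vCPUs: best is 64, kept {D10, D11}.
Then maximize network: best is 15, kept {D11}.

D11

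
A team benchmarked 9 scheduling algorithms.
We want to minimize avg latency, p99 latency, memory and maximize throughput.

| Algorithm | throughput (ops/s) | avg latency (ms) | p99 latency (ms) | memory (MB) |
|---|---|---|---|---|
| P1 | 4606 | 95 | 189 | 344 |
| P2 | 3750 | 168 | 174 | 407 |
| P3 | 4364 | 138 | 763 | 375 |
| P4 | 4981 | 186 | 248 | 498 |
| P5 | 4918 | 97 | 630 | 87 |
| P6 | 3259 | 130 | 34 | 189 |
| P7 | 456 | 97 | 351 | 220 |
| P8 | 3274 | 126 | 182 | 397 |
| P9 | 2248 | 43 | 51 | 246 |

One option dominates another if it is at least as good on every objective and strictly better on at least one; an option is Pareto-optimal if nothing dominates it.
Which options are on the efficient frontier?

P1: not dominated.
P2: not dominated.
P3: dominated by P1 (throughput 4606≥4364, avg latency 95≤138, p99 latency 189≤763, memory 344≤375).
P4: not dominated (best throughput).
P5: not dominated (best memory).
P6: not dominated (best p99 latency).
P7: not dominated.
P8: not dominated.
P9: not dominated (best avg latency).

P1, P2, P4, P5, P6, P7, P8, P9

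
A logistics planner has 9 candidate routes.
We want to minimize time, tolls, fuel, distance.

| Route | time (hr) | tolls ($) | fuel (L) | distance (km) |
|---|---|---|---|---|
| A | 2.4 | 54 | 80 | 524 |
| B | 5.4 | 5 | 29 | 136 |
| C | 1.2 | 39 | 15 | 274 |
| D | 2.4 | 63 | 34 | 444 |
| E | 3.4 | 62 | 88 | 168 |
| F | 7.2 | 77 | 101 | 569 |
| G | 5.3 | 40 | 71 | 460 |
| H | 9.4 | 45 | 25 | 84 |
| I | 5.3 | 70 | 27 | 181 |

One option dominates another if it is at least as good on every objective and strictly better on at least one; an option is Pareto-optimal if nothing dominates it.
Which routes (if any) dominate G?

C: time 1.2≤5.3, tolls 39≤40, fuel 15≤71, distance 274≤460 — dominates G.
Others (A, B, D, E, F, H, I) are each worse than G on at least one objective.

C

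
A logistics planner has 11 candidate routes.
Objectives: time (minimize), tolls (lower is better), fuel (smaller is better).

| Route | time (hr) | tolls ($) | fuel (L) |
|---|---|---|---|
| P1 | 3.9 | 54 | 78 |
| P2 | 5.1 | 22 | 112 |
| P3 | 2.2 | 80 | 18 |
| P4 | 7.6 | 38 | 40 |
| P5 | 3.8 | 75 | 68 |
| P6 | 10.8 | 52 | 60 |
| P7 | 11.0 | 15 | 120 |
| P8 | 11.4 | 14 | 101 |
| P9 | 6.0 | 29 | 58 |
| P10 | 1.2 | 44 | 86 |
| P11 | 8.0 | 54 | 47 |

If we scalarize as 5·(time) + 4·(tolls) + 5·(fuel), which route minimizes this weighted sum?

P1: 5·3.9 + 4·54 + 5·78 = 625.5
P2: 5·5.1 + 4·22 + 5·112 = 673.5
P3: 5·2.2 + 4·80 + 5·18 = 421.0
P4: 5·7.6 + 4·38 + 5·40 = 390.0
P5: 5·3.8 + 4·75 + 5·68 = 659.0
P6: 5·10.8 + 4·52 + 5·60 = 562.0
P7: 5·11.0 + 4·15 + 5·120 = 715.0
P8: 5·11.4 + 4·14 + 5·101 = 618.0
P9: 5·6.0 + 4·29 + 5·58 = 436.0
P10: 5·1.2 + 4·44 + 5·86 = 612.0
P11: 5·8.0 + 4·54 + 5·47 = 491.0
Lowest: P4 at 390.0.

P4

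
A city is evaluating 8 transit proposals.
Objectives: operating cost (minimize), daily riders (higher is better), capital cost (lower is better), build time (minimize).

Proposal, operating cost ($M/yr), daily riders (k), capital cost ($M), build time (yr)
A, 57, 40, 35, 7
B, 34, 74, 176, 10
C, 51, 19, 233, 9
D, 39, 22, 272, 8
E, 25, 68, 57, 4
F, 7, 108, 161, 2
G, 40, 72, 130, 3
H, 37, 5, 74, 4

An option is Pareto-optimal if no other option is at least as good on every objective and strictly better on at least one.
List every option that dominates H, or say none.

E: operating cost 25≤37, daily riders 68≥5, capital cost 57≤74, build time 4≤4 — dominates H.
Others (A, B, C, D, F, G) are each worse than H on at least one objective.

E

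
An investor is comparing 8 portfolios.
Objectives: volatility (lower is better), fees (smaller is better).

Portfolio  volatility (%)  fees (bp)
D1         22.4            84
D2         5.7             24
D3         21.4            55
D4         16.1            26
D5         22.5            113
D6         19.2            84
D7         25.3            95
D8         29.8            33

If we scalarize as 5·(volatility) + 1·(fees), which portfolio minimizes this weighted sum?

D1: 5·22.4 + 1·84 = 196.0
D2: 5·5.7 + 1·24 = 52.5
D3: 5·21.4 + 1·55 = 162.0
D4: 5·16.1 + 1·26 = 106.5
D5: 5·22.5 + 1·113 = 225.5
D6: 5·19.2 + 1·84 = 180.0
D7: 5·25.3 + 1·95 = 221.5
D8: 5·29.8 + 1·33 = 182.0
Lowest: D2 at 52.5.

D2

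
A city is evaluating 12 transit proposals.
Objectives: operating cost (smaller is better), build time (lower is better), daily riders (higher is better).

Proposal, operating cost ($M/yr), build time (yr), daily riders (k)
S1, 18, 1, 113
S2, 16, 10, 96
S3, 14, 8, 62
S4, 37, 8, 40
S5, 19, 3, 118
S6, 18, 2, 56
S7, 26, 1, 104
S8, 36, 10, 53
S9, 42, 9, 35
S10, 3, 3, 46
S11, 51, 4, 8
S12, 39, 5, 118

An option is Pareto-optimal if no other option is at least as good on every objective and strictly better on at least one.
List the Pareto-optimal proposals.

S1: not dominated.
S2: not dominated.
S3: not dominated.
S4: dominated by S1 (operating cost 18≤37, build time 1≤8, daily riders 113≥40).
S5: not dominated.
S6: dominated by S1 (operating cost 18≤18, build time 1≤2, daily riders 113≥56).
S7: dominated by S1 (operating cost 18≤26, build time 1≤1, daily riders 113≥104).
S8: dominated by S1 (operating cost 18≤36, build time 1≤10, daily riders 113≥53).
S9: dominated by S1 (operating cost 18≤42, build time 1≤9, daily riders 113≥35).
S10: not dominated (best operating cost).
S11: dominated by S1 (operating cost 18≤51, build time 1≤4, daily riders 113≥8).
S12: dominated by S5 (operating cost 19≤39, build time 3≤5, daily riders 118≥118).

S1, S2, S3, S5, S10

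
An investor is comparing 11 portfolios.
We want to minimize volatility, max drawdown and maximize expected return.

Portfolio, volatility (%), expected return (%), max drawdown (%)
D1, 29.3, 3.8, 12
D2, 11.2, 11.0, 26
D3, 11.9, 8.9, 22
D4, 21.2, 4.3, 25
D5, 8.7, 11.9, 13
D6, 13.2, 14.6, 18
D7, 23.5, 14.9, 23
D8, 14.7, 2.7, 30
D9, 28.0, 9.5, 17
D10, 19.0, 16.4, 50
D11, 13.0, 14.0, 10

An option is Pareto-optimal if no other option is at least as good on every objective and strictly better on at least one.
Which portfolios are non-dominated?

D5, D6, D7, D10, D11

D1: dominated by D11 (volatility 13.0≤29.3, expected return 14.0≥3.8, max drawdown 10≤12).
D2: dominated by D5 (volatility 8.7≤11.2, expected return 11.9≥11.0, max drawdown 13≤26).
D3: dominated by D5 (volatility 8.7≤11.9, expected return 11.9≥8.9, max drawdown 13≤22).
D4: dominated by D3 (volatility 11.9≤21.2, expected return 8.9≥4.3, max drawdown 22≤25).
D5: not dominated (best volatility).
D6: not dominated.
D7: not dominated.
D8: dominated by D2 (volatility 11.2≤14.7, expected return 11.0≥2.7, max drawdown 26≤30).
D9: dominated by D5 (volatility 8.7≤28.0, expected return 11.9≥9.5, max drawdown 13≤17).
D10: not dominated (best expected return).
D11: not dominated (best max drawdown).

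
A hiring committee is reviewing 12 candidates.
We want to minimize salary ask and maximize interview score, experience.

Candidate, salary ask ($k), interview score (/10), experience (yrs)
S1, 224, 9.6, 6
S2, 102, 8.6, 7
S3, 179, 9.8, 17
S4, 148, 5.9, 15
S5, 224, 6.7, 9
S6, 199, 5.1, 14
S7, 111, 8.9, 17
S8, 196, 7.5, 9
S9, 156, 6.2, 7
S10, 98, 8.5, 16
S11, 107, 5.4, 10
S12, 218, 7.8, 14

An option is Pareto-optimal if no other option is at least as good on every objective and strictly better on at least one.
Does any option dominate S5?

S3 vs S5: salary ask 179≤224, interview score 9.8≥6.7, experience 17≥9 — S3 is at least as good on every objective and strictly better on at least one, so S3 dominates S5.

Yes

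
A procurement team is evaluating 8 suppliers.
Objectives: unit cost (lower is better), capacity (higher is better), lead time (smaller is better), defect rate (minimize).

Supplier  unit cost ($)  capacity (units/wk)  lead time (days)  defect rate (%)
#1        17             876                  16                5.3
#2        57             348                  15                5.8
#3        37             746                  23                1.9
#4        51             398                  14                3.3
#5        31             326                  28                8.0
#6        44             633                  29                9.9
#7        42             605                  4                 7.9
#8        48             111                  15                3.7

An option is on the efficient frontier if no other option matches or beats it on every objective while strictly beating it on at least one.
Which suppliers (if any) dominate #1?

none

#2: worse on unit cost (57 vs 17).
#3: worse on unit cost (37 vs 17).
#4: worse on unit cost (51 vs 17).
#5: worse on unit cost (31 vs 17).
#6: worse on unit cost (44 vs 17).
#7: worse on unit cost (42 vs 17).
#8: worse on unit cost (48 vs 17).
No option dominates #1.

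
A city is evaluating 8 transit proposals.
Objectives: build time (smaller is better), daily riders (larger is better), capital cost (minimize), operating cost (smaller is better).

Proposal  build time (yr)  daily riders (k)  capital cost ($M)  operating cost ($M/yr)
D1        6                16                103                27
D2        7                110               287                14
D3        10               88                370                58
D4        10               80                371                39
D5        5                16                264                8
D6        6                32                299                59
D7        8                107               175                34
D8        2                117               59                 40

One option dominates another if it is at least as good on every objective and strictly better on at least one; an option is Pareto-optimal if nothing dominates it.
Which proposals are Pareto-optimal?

D1, D2, D5, D7, D8

D1: not dominated.
D2: not dominated.
D3: dominated by D2 (build time 7≤10, daily riders 110≥88, capital cost 287≤370, operating cost 14≤58).
D4: dominated by D2 (build time 7≤10, daily riders 110≥80, capital cost 287≤371, operating cost 14≤39).
D5: not dominated (best operating cost).
D6: dominated by D8 (build time 2≤6, daily riders 117≥32, capital cost 59≤299, operating cost 40≤59).
D7: not dominated.
D8: not dominated (best build time).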